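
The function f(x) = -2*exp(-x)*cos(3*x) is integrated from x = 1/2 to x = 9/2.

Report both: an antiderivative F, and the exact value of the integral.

For F(x) to be correct the identity F'(x) - f(x) = 0 must hold.
F(x) = -3*exp(-x)*sin(3*x)/5 + exp(-x)*cos(3*x)/5 is an antiderivative of f.
Check: d/dx[-3*exp(-x)*sin(3*x)/5 + exp(-x)*cos(3*x)/5] = -2*exp(-x)*cos(3*x) = f(x).
F(9/2) = -3*exp(-9/2)*sin(27/2)/5 + exp(-9/2)*cos(27/2)/5; F(1/2) = -3*exp(-1/2)*sin(3/2)/5 + exp(-1/2)*cos(3/2)/5.
Integral = F(9/2) - F(1/2) = -exp(-1/2)*cos(3/2)/5 - 3*exp(-9/2)*sin(27/2)/5 + exp(-9/2)*cos(27/2)/5 + 3*exp(-1/2)*sin(3/2)/5.

Antiderivative: F(x) = -3*exp(-x)*sin(3*x)/5 + exp(-x)*cos(3*x)/5; value = -exp(-1/2)*cos(3/2)/5 - 3*exp(-9/2)*sin(27/2)/5 + exp(-9/2)*cos(27/2)/5 + 3*exp(-1/2)*sin(3/2)/5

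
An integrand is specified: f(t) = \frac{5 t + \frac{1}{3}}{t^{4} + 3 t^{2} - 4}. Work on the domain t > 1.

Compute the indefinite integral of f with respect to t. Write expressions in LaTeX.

F(t) = - \frac{- 16 \log{\left(t - 1 \right)} - 14 \log{\left(t + 1 \right)} + 15 \log{\left(t^{2} + 4 \right)} + \operatorname{atan}{\left(\frac{t}{2} \right)}}{30} + C

The denominator factors as 3 \left(t - 1\right) \left(t + 1\right) \left(t^{2} + 4\right); partial fractions split f into directly integrable pieces: - \frac{15 t + 1}{15 \left(t^{2} + 4\right)} + \frac{7}{15 \left(t + 1\right)} + \frac{8}{15 \left(t - 1\right)}.
Check: d/dt[- \frac{- 16 \log{\left(t - 1 \right)} - 14 \log{\left(t + 1 \right)} + 15 \log{\left(t^{2} + 4 \right)} + \operatorname{atan}{\left(\frac{t}{2} \right)}}{30}] = \frac{15 t + 1}{3 t^{4} + 9 t^{2} - 12}, which equals f(t).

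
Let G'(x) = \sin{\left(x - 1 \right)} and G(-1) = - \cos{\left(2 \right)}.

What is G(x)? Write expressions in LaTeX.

Whatever form G(x) takes, its d/dx must return the stated G'(x).
A general antiderivative is - \cos{\left(x - 1 \right)} + C.
The condition gives C = - \cos{\left(2 \right)} - (- \cos{\left(2 \right)}) = 0.
So G(x) = - \cos{\left(x - 1 \right)}.
Check: d/dx[- \cos{\left(x - 1 \right)}] = \sin{\left(x - 1 \right)} = G'(x).

G(x) = - \cos{\left(x - 1 \right)}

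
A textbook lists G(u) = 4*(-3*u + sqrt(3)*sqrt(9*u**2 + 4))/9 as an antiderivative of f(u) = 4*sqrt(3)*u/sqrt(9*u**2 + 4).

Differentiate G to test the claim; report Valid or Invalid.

d/du[G] = (12*sqrt(3)*u - 4*sqrt(9*u**2 + 4))/(3*sqrt(9*u**2 + 4))
d/du[G] - f(u) = -4/3 != 0.

Invalid: d/du[G] - f = -4/3, which is not 0.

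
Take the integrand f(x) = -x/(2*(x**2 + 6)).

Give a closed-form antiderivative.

f matches the chain-rule pattern g'(h)*h' with inner function h(x) = x**2 + 6; substituting u = h(x) collapses the integral.
Check: d/dx[-log(x**2 + 6)/4] = -x/(2*x**2 + 12), which equals f(x).

An antiderivative is F(x) = -log(x**2 + 6)/4.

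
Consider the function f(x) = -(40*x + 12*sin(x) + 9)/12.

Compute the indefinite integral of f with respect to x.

F(x) = (-20*x**2 - 9*x + 12*cos(x) - 18)/12 + C

An antiderivative F(x) passes only if d/dx[F] lands on f(x) exactly.
Check: d/dx[(-20*x**2 - 9*x + 12*cos(x) - 18)/12] = -10*x/3 - sin(x) - 3/4, which equals f(x).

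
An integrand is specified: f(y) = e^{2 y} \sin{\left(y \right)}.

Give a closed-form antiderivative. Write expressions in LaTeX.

An antiderivative is F(y) = \frac{2 e^{2 y} \sin{\left(y \right)}}{5} - \frac{e^{2 y} \cos{\left(y \right)}}{5}.

Whatever form F(y) takes, F'(y) = f(y) is non-negotiable.
Check: d/dy[\frac{2 e^{2 y} \sin{\left(y \right)}}{5} - \frac{e^{2 y} \cos{\left(y \right)}}{5}] = e^{2 y} \sin{\left(y \right)} = f(y).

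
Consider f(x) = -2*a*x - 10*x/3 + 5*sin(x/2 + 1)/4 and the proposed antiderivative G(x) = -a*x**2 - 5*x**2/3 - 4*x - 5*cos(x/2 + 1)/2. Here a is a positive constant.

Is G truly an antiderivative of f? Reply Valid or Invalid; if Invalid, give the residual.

d/dx[G] = -2*a*x - 10*x/3 + 5*sin(x/2 + 1)/4 - 4
d/dx[G] - f(x) = -4 != 0.

Invalid: d/dx[G] - f = -4, which is not 0.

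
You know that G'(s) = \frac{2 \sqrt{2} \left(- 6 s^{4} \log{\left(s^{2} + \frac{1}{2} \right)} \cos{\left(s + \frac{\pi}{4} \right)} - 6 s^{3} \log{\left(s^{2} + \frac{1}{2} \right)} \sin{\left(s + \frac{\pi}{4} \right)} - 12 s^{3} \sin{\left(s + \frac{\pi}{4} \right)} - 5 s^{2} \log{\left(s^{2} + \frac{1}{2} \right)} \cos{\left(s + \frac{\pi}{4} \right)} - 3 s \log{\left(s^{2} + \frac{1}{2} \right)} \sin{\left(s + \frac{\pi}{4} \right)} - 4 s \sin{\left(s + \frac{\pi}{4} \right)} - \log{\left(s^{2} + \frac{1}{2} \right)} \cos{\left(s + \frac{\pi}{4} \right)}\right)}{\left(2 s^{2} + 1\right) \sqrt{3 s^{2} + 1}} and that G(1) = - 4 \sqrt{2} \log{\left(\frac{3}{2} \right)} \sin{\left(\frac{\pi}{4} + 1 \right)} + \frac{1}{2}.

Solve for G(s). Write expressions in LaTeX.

Since d/ds undoes antidifferentiation here, G(s) must give back the stated G'(s).
A general antiderivative is - 4 \sqrt{\frac{3 s^{2}}{2} + \frac{1}{2}} \log{\left(s^{2} + \frac{1}{2} \right)} \sin{\left(s + \frac{\pi}{4} \right)} + C.
The condition gives C = - 4 \sqrt{2} \log{\left(\frac{3}{2} \right)} \sin{\left(\frac{\pi}{4} + 1 \right)} + \frac{1}{2} - (- 4 \sqrt{2} \log{\left(\frac{3}{2} \right)} \sin{\left(\frac{\pi}{4} + 1 \right)}) = \frac{1}{2}.
So G(s) = - 4 \sqrt{\frac{3 s^{2}}{2} + \frac{1}{2}} \log{\left(s^{2} + \frac{1}{2} \right)} \sin{\left(s + \frac{\pi}{4} \right)} + \frac{1}{2}.
Check: d/ds[- 4 \sqrt{\frac{3 s^{2}}{2} + \frac{1}{2}} \log{\left(s^{2} + \frac{1}{2} \right)} \sin{\left(s + \frac{\pi}{4} \right)} + \frac{1}{2}] = \frac{- 12 \sqrt{2} s^{4} \log{\left(s^{2} + \frac{1}{2} \right)} \cos{\left(s + \frac{\pi}{4} \right)} - 12 \sqrt{2} s^{3} \log{\left(s^{2} + \frac{1}{2} \right)} \sin{\left(s + \frac{\pi}{4} \right)} - 24 \sqrt{2} s^{3} \sin{\left(s + \frac{\pi}{4} \right)} - 10 \sqrt{2} s^{2} \log{\left(s^{2} + \frac{1}{2} \right)} \cos{\left(s + \frac{\pi}{4} \right)} - 6 \sqrt{2} s \log{\left(s^{2} + \frac{1}{2} \right)} \sin{\left(s + \frac{\pi}{4} \right)} - 8 \sqrt{2} s \sin{\left(s + \frac{\pi}{4} \right)} - 2 \sqrt{2} \log{\left(s^{2} + \frac{1}{2} \right)} \cos{\left(s + \frac{\pi}{4} \right)}}{2 s^{2} \sqrt{3 s^{2} + 1} + \sqrt{3 s^{2} + 1}}, which equals G'(s).

G(s) = - 4 \sqrt{\frac{3 s^{2}}{2} + \frac{1}{2}} \log{\left(s^{2} + \frac{1}{2} \right)} \sin{\left(s + \frac{\pi}{4} \right)} + \frac{1}{2}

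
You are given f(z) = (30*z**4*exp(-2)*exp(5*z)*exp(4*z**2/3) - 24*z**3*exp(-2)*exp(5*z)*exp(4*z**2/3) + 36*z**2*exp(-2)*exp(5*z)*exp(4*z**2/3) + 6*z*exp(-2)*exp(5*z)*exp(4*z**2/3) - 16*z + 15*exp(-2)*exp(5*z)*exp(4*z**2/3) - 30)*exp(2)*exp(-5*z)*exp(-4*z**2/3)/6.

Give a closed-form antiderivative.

A first test for any F(z): its z-derivative must equal f(z) identically.
Check: d/dz[(2*z**5*exp(-2)*exp(5*z)*exp(4*z**2/3) - 2*z**4*exp(-2)*exp(5*z)*exp(4*z**2/3) + 4*z**3*exp(-2)*exp(5*z)*exp(4*z**2/3) + z**2*exp(-2)*exp(5*z)*exp(4*z**2/3) + 5*z*exp(-2)*exp(5*z)*exp(4*z**2/3) + 2*exp(-2)*exp(5*z)*exp(4*z**2/3) + 2)*exp(2)*exp(-5*z)*exp(-4*z**2/3)/2] = (30*z**4*exp(5*z)*exp(4*z**2/3) - 24*z**3*exp(5*z)*exp(4*z**2/3) + 36*z**2*exp(5*z)*exp(4*z**2/3) + 6*z*exp(5*z)*exp(4*z**2/3) - 16*z*exp(2) + 15*exp(5*z)*exp(4*z**2/3) - 30*exp(2))*exp(-5*z)*exp(-4*z**2/3)/6, which equals f(z).

An antiderivative is F(z) = (2*z**5*exp(-2)*exp(5*z)*exp(4*z**2/3) - 2*z**4*exp(-2)*exp(5*z)*exp(4*z**2/3) + 4*z**3*exp(-2)*exp(5*z)*exp(4*z**2/3) + z**2*exp(-2)*exp(5*z)*exp(4*z**2/3) + 5*z*exp(-2)*exp(5*z)*exp(4*z**2/3) + 2*exp(-2)*exp(5*z)*exp(4*z**2/3) + 2)*exp(2)*exp(-5*z)*exp(-4*z**2/3)/2.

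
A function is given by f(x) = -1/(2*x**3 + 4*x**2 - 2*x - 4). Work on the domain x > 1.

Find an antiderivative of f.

An antiderivative is F(x) = (-log(x - 1) + 3*log(x + 1) - 2*log(x + 2))/12.

Factor the denominator (2*(x - 1)*(x + 1)*(x + 2)) and decompose: f = -1/(6*(x + 2)) + 1/(4*(x + 1)) - 1/(12*(x - 1)); each piece integrates to a log, atan, or power term.
Check: d/dx[(-log(x - 1) + 3*log(x + 1) - 2*log(x + 2))/12] = -1/(2*x**3 + 4*x**2 - 2*x - 4) = f(x).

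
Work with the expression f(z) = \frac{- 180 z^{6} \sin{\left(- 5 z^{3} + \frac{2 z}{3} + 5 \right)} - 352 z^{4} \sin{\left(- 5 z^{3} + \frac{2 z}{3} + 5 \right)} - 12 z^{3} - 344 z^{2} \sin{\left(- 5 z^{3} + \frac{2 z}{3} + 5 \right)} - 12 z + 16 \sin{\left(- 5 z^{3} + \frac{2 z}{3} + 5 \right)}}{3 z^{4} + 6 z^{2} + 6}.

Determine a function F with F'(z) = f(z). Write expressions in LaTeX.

An antiderivative is F(z) = - \log{\left(z^{4} + 2 z^{2} + 2 \right)} - 4 \cos{\left(- 5 z^{3} + \frac{2 z}{3} + 5 \right)}.

A candidate is checked by its d/dz: the result must match f(z).
Check: d/dz[- \log{\left(z^{4} + 2 z^{2} + 2 \right)} - 4 \cos{\left(- 5 z^{3} + \frac{2 z}{3} + 5 \right)}] = \frac{- 180 z^{6} \sin{\left(- 5 z^{3} + \frac{2 z}{3} + 5 \right)} - 352 z^{4} \sin{\left(- 5 z^{3} + \frac{2 z}{3} + 5 \right)} - 12 z^{3} - 344 z^{2} \sin{\left(- 5 z^{3} + \frac{2 z}{3} + 5 \right)} - 12 z + 16 \sin{\left(- 5 z^{3} + \frac{2 z}{3} + 5 \right)}}{3 z^{4} + 6 z^{2} + 6} = f(z).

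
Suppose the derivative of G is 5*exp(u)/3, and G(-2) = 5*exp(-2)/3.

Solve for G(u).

G(u) = 5*exp(u)/3

Differentiate the proposed G(u) back; it has to land on the given G'(u).
A general antiderivative is 5*exp(u)/3 + C.
The condition gives C = 5*exp(-2)/3 - (5*exp(-2)/3) = 0.
So G(u) = 5*exp(u)/3.
Check: d/du[5*exp(u)/3] = 5*exp(u)/3 = G'(u).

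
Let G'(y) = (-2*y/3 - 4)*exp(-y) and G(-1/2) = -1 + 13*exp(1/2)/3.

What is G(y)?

G'(y) has the shape u'v + uv' for u = 2*y/3 + 14/3 and v = exp(-y) — it is the derivative of the product u*v.
A general antiderivative is (2*y + 14)*exp(-y)/3 + C.
The condition gives C = -1 + 13*exp(1/2)/3 - (13*exp(1/2)/3) = -1.
So G(y) = 2*y*exp(-y)/3 - 1 + 14*exp(-y)/3.
Check: d/dy[2*y*exp(-y)/3 - 1 + 14*exp(-y)/3] = (-2*y - 12)*exp(-y)/3, which equals G'(y).

G(y) = 2*y*exp(-y)/3 - 1 + 14*exp(-y)/3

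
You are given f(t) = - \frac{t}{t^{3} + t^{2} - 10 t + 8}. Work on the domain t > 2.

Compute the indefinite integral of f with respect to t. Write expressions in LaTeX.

Factor the denominator (\left(t - 2\right) \left(t - 1\right) \left(t + 4\right)) and decompose: f = \frac{2}{15 \left(t + 4\right)} + \frac{1}{5 \left(t - 1\right)} - \frac{1}{3 \left(t - 2\right)}; each piece integrates to a log, atan, or power term.
Check: d/dt[\frac{- 5 \log{\left(t - 2 \right)} + 3 \log{\left(t - 1 \right)} + 2 \log{\left(t + 4 \right)}}{15}] = - \frac{t}{t^{3} + t^{2} - 10 t + 8} = f(t).

F(t) = \frac{- 5 \log{\left(t - 2 \right)} + 3 \log{\left(t - 1 \right)} + 2 \log{\left(t + 4 \right)}}{15} + C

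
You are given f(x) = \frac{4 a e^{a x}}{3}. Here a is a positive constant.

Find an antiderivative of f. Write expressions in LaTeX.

Whatever form F(x) takes, F'(x) = f(x) is non-negotiable.
Check: d/dx[\frac{4 e^{a x}}{3}] = \frac{4 a e^{a x}}{3} = f(x).

An antiderivative is F(x) = \frac{4 e^{a x}}{3}.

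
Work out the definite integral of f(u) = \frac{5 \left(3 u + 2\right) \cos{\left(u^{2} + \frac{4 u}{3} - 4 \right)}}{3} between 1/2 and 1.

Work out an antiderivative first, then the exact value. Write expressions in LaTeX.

f matches the chain-rule pattern g'(h)*h' with inner function h(u) = u^{2} + \frac{4 u}{3} - 4; substituting w = h(u) collapses the integral.
F(u) = \frac{5 \sin{\left(u^{2} + \frac{4 u}{3} - 4 \right)}}{2} is an antiderivative of f.
Check: d/du[\frac{5 \sin{\left(u^{2} + \frac{4 u}{3} - 4 \right)}}{2}] = 5 u \cos{\left(u^{2} + \frac{4 u}{3} - 4 \right)} + \frac{10 \cos{\left(u^{2} + \frac{4 u}{3} - 4 \right)}}{3}, which equals f(u).
F(1) = - \frac{5 \sin{\left(\frac{5}{3} \right)}}{2}; F(1/2) = - \frac{5 \sin{\left(\frac{37}{12} \right)}}{2}.
Integral = F(1) - F(1/2) = - \frac{5 \sin{\left(\frac{5}{3} \right)}}{2} + \frac{5 \sin{\left(\frac{37}{12} \right)}}{2}.

Antiderivative: F(u) = \frac{5 \sin{\left(u^{2} + \frac{4 u}{3} - 4 \right)}}{2}; value = - \frac{5 \sin{\left(\frac{5}{3} \right)}}{2} + \frac{5 \sin{\left(\frac{37}{12} \right)}}{2}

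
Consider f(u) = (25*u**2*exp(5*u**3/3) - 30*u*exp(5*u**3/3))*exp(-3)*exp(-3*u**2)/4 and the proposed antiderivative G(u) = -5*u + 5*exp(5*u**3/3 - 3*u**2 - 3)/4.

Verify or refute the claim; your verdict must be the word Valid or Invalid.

d/du[G] = (25*u**2 - 30*u - 20*exp(3)*exp(3*u**2)*exp(-5*u**3/3))*exp(-3)*exp(-3*u**2)*exp(5*u**3/3)/4
d/du[G] - f(u) = -5 != 0.

Invalid: d/du[G] - f = -5, which is not 0.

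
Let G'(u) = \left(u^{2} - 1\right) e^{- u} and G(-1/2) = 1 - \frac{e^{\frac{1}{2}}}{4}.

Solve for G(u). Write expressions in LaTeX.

G(u) = \left(- u^{2} - 2 u + e^{u} - 1\right) e^{- u}

Recognize the product-rule pattern: G'(u) = v'r + vr' with v = - u^{2} - 2 u - 1, r = e^{- u}, so integration by parts undoes it.
A general antiderivative is \left(- u^{2} - 2 u - 1\right) e^{- u} + C.
The condition gives C = 1 - \frac{e^{\frac{1}{2}}}{4} - (- \frac{e^{\frac{1}{2}}}{4}) = 1.
So G(u) = \left(- u^{2} - 2 u + e^{u} - 1\right) e^{- u}.
Check: d/du[\left(- u^{2} - 2 u + e^{u} - 1\right) e^{- u}] = \left(u^{2} - 1\right) e^{- u} = G'(u).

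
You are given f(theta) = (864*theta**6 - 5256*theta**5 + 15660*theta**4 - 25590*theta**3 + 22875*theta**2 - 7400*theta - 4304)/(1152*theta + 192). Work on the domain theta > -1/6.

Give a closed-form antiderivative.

An antiderivative is F(theta) = theta**6/8 - 15*theta**5/16 + 115*theta**4/32 - 525*theta**3/64 + 575*theta**2/48 - 125*theta/12 - 2*log(3*theta + 1/2).

Differentiate the proposed F(theta) back; it has to land on f(theta) exactly.
Check: d/dtheta[theta**6/8 - 15*theta**5/16 + 115*theta**4/32 - 525*theta**3/64 + 575*theta**2/48 - 125*theta/12 - 2*log(3*theta + 1/2)] = (864*theta**6 - 5256*theta**5 + 15660*theta**4 - 25590*theta**3 + 22875*theta**2 - 7400*theta - 4304)/(1152*theta + 192) = f(theta).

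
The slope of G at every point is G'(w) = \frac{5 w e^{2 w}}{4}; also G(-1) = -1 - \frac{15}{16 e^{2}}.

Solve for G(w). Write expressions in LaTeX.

G(w) = \frac{10 w e^{2 w} - 5 e^{2 w} - 16}{16}

Recognize the product-rule pattern: G'(w) = u'v + uv' with u = \frac{5 w}{8} - \frac{5}{16}, v = e^{2 w}, so integration by parts undoes it.
A general antiderivative is \frac{\left(10 w - 5\right) e^{2 w}}{16} + C.
The condition gives C = -1 - \frac{15}{16 e^{2}} - (- \frac{15}{16 e^{2}}) = -1.
So G(w) = \frac{10 w e^{2 w} - 5 e^{2 w} - 16}{16}.
Check: d/dw[\frac{10 w e^{2 w} - 5 e^{2 w} - 16}{16}] = \frac{5 w e^{2 w}}{4} = G'(w).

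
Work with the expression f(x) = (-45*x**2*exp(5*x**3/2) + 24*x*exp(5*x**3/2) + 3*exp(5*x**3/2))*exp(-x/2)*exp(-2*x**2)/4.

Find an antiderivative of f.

f matches the chain-rule pattern g'(h)*h' with inner function h(x) = 5*x**3/2 - 2*x**2 - x/2; substituting u = h(x) collapses the integral.
Check: d/dx[-3*exp(-x/2)*exp(-2*x**2)*exp(5*x**3/2)/2] = (-45*x**2*exp(5*x**3/2) + 24*x*exp(5*x**3/2) + 3*exp(5*x**3/2))*exp(-x/2)*exp(-2*x**2)/4 = f(x).

An antiderivative is F(x) = -3*exp(-x/2)*exp(-2*x**2)*exp(5*x**3/2)/2.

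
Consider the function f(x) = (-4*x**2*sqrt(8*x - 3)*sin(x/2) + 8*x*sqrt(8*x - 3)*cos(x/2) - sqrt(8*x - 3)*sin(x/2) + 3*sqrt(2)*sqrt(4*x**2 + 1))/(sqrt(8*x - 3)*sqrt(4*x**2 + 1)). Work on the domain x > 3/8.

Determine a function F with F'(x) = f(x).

An antiderivative is F(x) = sqrt(2)*(3*sqrt(8*x - 3) + 4*sqrt(2)*sqrt(4*x**2 + 1)*cos(x/2))/4.

Recover f(x) by differentiating a candidate F(x); any mismatch rules it out.
Check: d/dx[sqrt(2)*(3*sqrt(8*x - 3) + 4*sqrt(2)*sqrt(4*x**2 + 1)*cos(x/2))/4] = (-4*x**2*sqrt(8*x - 3)*sin(x/2) + 8*x*sqrt(8*x - 3)*cos(x/2) - sqrt(8*x - 3)*sin(x/2) + 3*sqrt(2)*sqrt(4*x**2 + 1))/(sqrt(8*x - 3)*sqrt(4*x**2 + 1)) = f(x).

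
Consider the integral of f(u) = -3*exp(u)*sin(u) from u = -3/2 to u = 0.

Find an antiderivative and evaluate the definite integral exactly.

Whatever form F(u) takes, F'(u) = f(u) is non-negotiable.
F(u) = -3*exp(u)*sin(u)/2 + 3*exp(u)*cos(u)/2 is an antiderivative of f.
Check: d/du[-3*exp(u)*sin(u)/2 + 3*exp(u)*cos(u)/2] = -3*exp(u)*sin(u) = f(u).
F(0) = 3/2; F(-3/2) = 3*exp(-3/2)*cos(3/2)/2 + 3*exp(-3/2)*sin(3/2)/2.
Integral = F(0) - F(-3/2) = -3*exp(-3/2)*sin(3/2)/2 - 3*exp(-3/2)*cos(3/2)/2 + 3/2.

Antiderivative: F(u) = -3*exp(u)*sin(u)/2 + 3*exp(u)*cos(u)/2; value = -3*exp(-3/2)*sin(3/2)/2 - 3*exp(-3/2)*cos(3/2)/2 + 3/2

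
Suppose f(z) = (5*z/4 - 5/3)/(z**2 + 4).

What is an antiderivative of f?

An antiderivative F(z) passes only if d/dz[F] lands on f(z) exactly.
Check: d/dz[5*log(z**2 + 4)/8 - 5*atan(z/2)/6] = (15*z - 20)/(12*z**2 + 48), which equals f(z).

An antiderivative is F(z) = 5*log(z**2 + 4)/8 - 5*atan(z/2)/6.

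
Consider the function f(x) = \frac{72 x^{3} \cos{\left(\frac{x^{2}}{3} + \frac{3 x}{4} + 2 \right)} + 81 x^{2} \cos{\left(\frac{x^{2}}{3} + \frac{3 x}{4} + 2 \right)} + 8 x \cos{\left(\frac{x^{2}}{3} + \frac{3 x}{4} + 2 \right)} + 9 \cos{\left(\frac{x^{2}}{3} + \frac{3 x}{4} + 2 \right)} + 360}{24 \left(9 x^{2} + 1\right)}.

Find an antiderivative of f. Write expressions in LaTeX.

Differentiate the proposed F(x) back; it has to land on f(x) exactly.
Check: d/dx[\frac{\sin{\left(\frac{x^{2}}{3} + \frac{3 x}{4} + 2 \right)} + 10 \operatorname{atan}{\left(3 x \right)}}{2}] = \frac{72 x^{3} \cos{\left(\frac{x^{2}}{3} + \frac{3 x}{4} + 2 \right)} + 81 x^{2} \cos{\left(\frac{x^{2}}{3} + \frac{3 x}{4} + 2 \right)} + 8 x \cos{\left(\frac{x^{2}}{3} + \frac{3 x}{4} + 2 \right)} + 9 \cos{\left(\frac{x^{2}}{3} + \frac{3 x}{4} + 2 \right)} + 360}{216 x^{2} + 24}, which equals f(x).

An antiderivative is F(x) = \frac{\sin{\left(\frac{x^{2}}{3} + \frac{3 x}{4} + 2 \right)} + 10 \operatorname{atan}{\left(3 x \right)}}{2}.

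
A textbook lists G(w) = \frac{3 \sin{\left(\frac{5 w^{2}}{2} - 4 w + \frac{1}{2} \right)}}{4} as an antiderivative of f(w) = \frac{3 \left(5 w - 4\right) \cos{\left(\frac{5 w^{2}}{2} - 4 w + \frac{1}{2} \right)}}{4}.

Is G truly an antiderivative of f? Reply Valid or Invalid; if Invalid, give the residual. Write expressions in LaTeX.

d/dw[G] = \frac{15 w \cos{\left(\frac{5 w^{2}}{2} - 4 w + \frac{1}{2} \right)}}{4} - 3 \cos{\left(\frac{5 w^{2}}{2} - 4 w + \frac{1}{2} \right)}
This equals f(w) exactly, so the claim holds.

Valid - differentiating G returns exactly f.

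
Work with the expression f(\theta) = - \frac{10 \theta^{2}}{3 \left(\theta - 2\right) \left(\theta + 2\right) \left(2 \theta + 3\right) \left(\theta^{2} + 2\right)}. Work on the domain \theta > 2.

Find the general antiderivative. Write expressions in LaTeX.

Factor the denominator (3 \left(\theta - 2\right) \left(\theta + 2\right) \left(2 \theta + 3\right) \left(\theta^{2} + 2\right)) and decompose: f = \frac{10 \left(2 \theta - 3\right)}{153 \left(\theta^{2} + 2\right)} + \frac{120}{119 \left(2 \theta + 3\right)} - \frac{5}{9 \left(\theta + 2\right)} - \frac{5}{63 \left(\theta - 2\right)}; each piece integrates to a log, atan, or power term.
Check: d/d\theta[- \frac{5 \log{\left(\theta - 2 \right)}}{63} + \frac{60 \log{\left(\theta + \frac{3}{2} \right)}}{119} - \frac{5 \log{\left(\theta + 2 \right)}}{9} + \frac{10 \log{\left(\theta^{2} + 2 \right)}}{153} - \frac{5 \sqrt{2} \operatorname{atan}{\left(\frac{\sqrt{2} \theta}{2} \right)}}{51}] = - \frac{10 \theta^{2}}{6 \theta^{5} + 9 \theta^{4} - 12 \theta^{3} - 18 \theta^{2} - 48 \theta - 72}, which equals f(\theta).

F(\theta) = - \frac{5 \log{\left(\theta - 2 \right)}}{63} + \frac{60 \log{\left(\theta + \frac{3}{2} \right)}}{119} - \frac{5 \log{\left(\theta + 2 \right)}}{9} + \frac{10 \log{\left(\theta^{2} + 2 \right)}}{153} - \frac{5 \sqrt{2} \operatorname{atan}{\left(\frac{\sqrt{2} \theta}{2} \right)}}{51} + C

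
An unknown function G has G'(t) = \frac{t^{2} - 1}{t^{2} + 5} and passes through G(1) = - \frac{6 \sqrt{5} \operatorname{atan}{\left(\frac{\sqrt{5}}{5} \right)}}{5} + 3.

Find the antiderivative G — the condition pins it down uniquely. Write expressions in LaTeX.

G(t) = \frac{5 t - 6 \sqrt{5} \operatorname{atan}{\left(\frac{\sqrt{5} t}{5} \right)} + 10}{5}

For G(t) to be correct, d/dt[G] must agree with the stated G'(t) identically.
A general antiderivative is t - \frac{6 \sqrt{5} \operatorname{atan}{\left(\frac{\sqrt{5} t}{5} \right)}}{5} + C.
The condition gives C = - \frac{6 \sqrt{5} \operatorname{atan}{\left(\frac{\sqrt{5}}{5} \right)}}{5} + 3 - (- \frac{6 \sqrt{5} \operatorname{atan}{\left(\frac{\sqrt{5}}{5} \right)}}{5} + 1) = 2.
So G(t) = \frac{5 t - 6 \sqrt{5} \operatorname{atan}{\left(\frac{\sqrt{5} t}{5} \right)} + 10}{5}.
Check: d/dt[\frac{5 t - 6 \sqrt{5} \operatorname{atan}{\left(\frac{\sqrt{5} t}{5} \right)} + 10}{5}] = \frac{t^{2} - 1}{t^{2} + 5} = G'(t).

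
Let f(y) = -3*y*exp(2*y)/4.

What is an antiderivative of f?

An antiderivative is F(y) = -3*y*exp(2*y)/8 + 3*exp(2*y)/16.

Recognize the product-rule pattern: f = u'v + uv' with u = 3/16 - 3*y/8, v = exp(2*y), so integration by parts undoes it.
Check: d/dy[-3*y*exp(2*y)/8 + 3*exp(2*y)/16] = -3*y*exp(2*y)/4 = f(y).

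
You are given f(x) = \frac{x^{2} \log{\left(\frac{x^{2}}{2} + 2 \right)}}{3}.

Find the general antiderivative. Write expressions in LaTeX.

Since d/dx undoes antidifferentiation here, F'(x) = f(x) is required of F(x).
Check: d/dx[\frac{x^{3} \log{\left(\frac{x^{2}}{2} + 2 \right)}}{9} - \frac{2 x^{3}}{27} + \frac{8 x}{9} - \frac{16 \operatorname{atan}{\left(\frac{x}{2} \right)}}{9}] = \frac{x^{2} \log{\left(\frac{x^{2}}{2} + 2 \right)}}{3} = f(x).

F(x) = \frac{x^{3} \log{\left(\frac{x^{2}}{2} + 2 \right)}}{9} - \frac{2 x^{3}}{27} + \frac{8 x}{9} - \frac{16 \operatorname{atan}{\left(\frac{x}{2} \right)}}{9} + C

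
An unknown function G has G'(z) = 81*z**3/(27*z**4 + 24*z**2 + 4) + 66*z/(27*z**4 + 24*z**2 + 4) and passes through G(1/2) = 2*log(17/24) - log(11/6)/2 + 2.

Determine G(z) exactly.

G(z) = (4*log(3*z**2/2 + 1/3) - log(2*z**2 + 4/3) + 4)/2

The integrand splits into summands that can be handled one at a time.
A general antiderivative is 2*log(3*z**2/2 + 1/3) - log(2*z**2 + 4/3)/2 + C.
The condition gives C = 2*log(17/24) - log(11/6)/2 + 2 - (2*log(17/24) - log(11/6)/2) = 2.
So G(z) = (4*log(3*z**2/2 + 1/3) - log(2*z**2 + 4/3) + 4)/2.
Check: d/dz[(4*log(3*z**2/2 + 1/3) - log(2*z**2 + 4/3) + 4)/2] = (81*z**3 + 66*z)/(27*z**4 + 24*z**2 + 4), which equals G'(z).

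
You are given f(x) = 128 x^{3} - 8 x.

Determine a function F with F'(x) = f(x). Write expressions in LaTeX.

An antiderivative is F(x) = \frac{\left(16 x^{2} - 1\right)^{2}}{8}.

The substitution u = 4 x^{2} - \frac{1}{4} works: f is exactly (dF/du)*(du/dx) for that inner function.
Check: d/dx[\frac{\left(16 x^{2} - 1\right)^{2}}{8}] = 128 x^{3} - 8 x = f(x).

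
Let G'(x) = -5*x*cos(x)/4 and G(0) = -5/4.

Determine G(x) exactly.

Check a candidate G(x) by differentiating: d/dx[G] must match the given G'(x).
A general antiderivative is -5*x*sin(x)/4 - 5*cos(x)/4 + C.
The condition gives C = -5/4 - (-5/4) = 0.
So G(x) = -5*x*sin(x)/4 - 5*cos(x)/4.
Check: d/dx[-5*x*sin(x)/4 - 5*cos(x)/4] = -5*x*cos(x)/4 = G'(x).

G(x) = -5*x*sin(x)/4 - 5*cos(x)/4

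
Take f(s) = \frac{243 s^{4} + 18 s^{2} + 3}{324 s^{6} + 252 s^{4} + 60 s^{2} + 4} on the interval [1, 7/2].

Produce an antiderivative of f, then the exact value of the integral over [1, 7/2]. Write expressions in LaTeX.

Antiderivative: F(s) = \frac{3 \left(- 2 s + \left(3 s^{2} + 1\right) \operatorname{atan}{\left(3 s \right)}\right)}{4 \left(3 s^{2} + 1\right)}; value = - \frac{3 \operatorname{atan}{\left(3 \right)}}{4} + \frac{285}{1208} + \frac{3 \operatorname{atan}{\left(\frac{21}{2} \right)}}{4}

An antiderivative F(s) passes only if d/ds[F] lands on f(s) exactly.
F(s) = \frac{3 \left(- 2 s + \left(3 s^{2} + 1\right) \operatorname{atan}{\left(3 s \right)}\right)}{4 \left(3 s^{2} + 1\right)} is an antiderivative of f.
Check: d/ds[\frac{3 \left(- 2 s + \left(3 s^{2} + 1\right) \operatorname{atan}{\left(3 s \right)}\right)}{4 \left(3 s^{2} + 1\right)}] = \frac{243 s^{4} + 18 s^{2} + 3}{324 s^{6} + 252 s^{4} + 60 s^{2} + 4} = f(s).
F(7/2) = - \frac{21}{151} + \frac{3 \operatorname{atan}{\left(\frac{21}{2} \right)}}{4}; F(1) = - \frac{3}{8} + \frac{3 \operatorname{atan}{\left(3 \right)}}{4}.
Integral = F(7/2) - F(1) = - \frac{3 \operatorname{atan}{\left(3 \right)}}{4} + \frac{285}{1208} + \frac{3 \operatorname{atan}{\left(\frac{21}{2} \right)}}{4}.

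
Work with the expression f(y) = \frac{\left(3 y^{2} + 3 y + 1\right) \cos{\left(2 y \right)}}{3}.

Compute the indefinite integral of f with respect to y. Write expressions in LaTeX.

For F(y) to be correct the identity F'(y) - f(y) = 0 must hold.
Check: d/dy[\frac{6 y^{2} \sin{\left(2 y \right)} + 6 y \sin{\left(2 y \right)} + 6 y \cos{\left(2 y \right)} - \sin{\left(2 y \right)} + 3 \cos{\left(2 y \right)}}{12}] = y^{2} \cos{\left(2 y \right)} + y \cos{\left(2 y \right)} + \frac{\cos{\left(2 y \right)}}{3}, which equals f(y).

F(y) = \frac{6 y^{2} \sin{\left(2 y \right)} + 6 y \sin{\left(2 y \right)} + 6 y \cos{\left(2 y \right)} - \sin{\left(2 y \right)} + 3 \cos{\left(2 y \right)}}{12} + C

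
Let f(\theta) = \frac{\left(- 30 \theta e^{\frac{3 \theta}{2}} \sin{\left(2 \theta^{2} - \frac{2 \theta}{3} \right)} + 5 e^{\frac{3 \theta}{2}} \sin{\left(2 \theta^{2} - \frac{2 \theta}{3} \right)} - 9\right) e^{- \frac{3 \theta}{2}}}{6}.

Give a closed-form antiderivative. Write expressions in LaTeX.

An antiderivative is F(\theta) = \frac{\left(5 e^{\frac{3 \theta}{2}} \cos{\left(2 \theta^{2} - \frac{2 \theta}{3} \right)} + 4\right) e^{- \frac{3 \theta}{2}}}{4}.

An antiderivative F(\theta) passes only if d/d\theta[F] lands on f(\theta) exactly.
Check: d/d\theta[\frac{\left(5 e^{\frac{3 \theta}{2}} \cos{\left(2 \theta^{2} - \frac{2 \theta}{3} \right)} + 4\right) e^{- \frac{3 \theta}{2}}}{4}] = \frac{\left(- 30 \theta e^{\frac{3 \theta}{2}} \sin{\left(2 \theta^{2} - \frac{2 \theta}{3} \right)} + 5 e^{\frac{3 \theta}{2}} \sin{\left(2 \theta^{2} - \frac{2 \theta}{3} \right)} - 9\right) e^{- \frac{3 \theta}{2}}}{6} = f(\theta).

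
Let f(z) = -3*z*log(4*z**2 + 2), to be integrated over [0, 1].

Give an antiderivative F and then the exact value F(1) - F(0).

Check any antiderivative F(z) by computing F'(z) and comparing it with f(z).
F(z) = -3*z**2*log(4*z**2 + 2)/2 + 3*z**2/2 - 3*log(2*z**2 + 1)/4 is an antiderivative of f.
Check: d/dz[-3*z**2*log(4*z**2 + 2)/2 + 3*z**2/2 - 3*log(2*z**2 + 1)/4] = -3*z*log(2*z**2 + 1) - 3*z*log(2), which equals f(z).
F(1) = -3*log(6)/2 - 3*log(3)/4 + 3/2; F(0) = 0.
Integral = F(1) - F(0) = -3*log(6)/2 - 3*log(3)/4 + 3/2.

Antiderivative: F(z) = -3*z**2*log(4*z**2 + 2)/2 + 3*z**2/2 - 3*log(2*z**2 + 1)/4; value = -3*log(6)/2 - 3*log(3)/4 + 3/2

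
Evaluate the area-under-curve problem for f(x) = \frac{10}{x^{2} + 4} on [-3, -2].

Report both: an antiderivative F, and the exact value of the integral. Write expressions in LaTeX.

Antiderivative: F(x) = 5 \operatorname{atan}{\left(\frac{x}{2} \right)}; value = - \frac{5 \pi}{4} + 5 \operatorname{atan}{\left(\frac{3}{2} \right)}

For F(x) to be correct the identity F'(x) - f(x) = 0 must hold.
F(x) = 5 \operatorname{atan}{\left(\frac{x}{2} \right)} is an antiderivative of f.
Check: d/dx[5 \operatorname{atan}{\left(\frac{x}{2} \right)}] = \frac{10}{x^{2} + 4} = f(x).
F(-2) = - \frac{5 \pi}{4}; F(-3) = - 5 \operatorname{atan}{\left(\frac{3}{2} \right)}.
Integral = F(-2) - F(-3) = - \frac{5 \pi}{4} + 5 \operatorname{atan}{\left(\frac{3}{2} \right)}.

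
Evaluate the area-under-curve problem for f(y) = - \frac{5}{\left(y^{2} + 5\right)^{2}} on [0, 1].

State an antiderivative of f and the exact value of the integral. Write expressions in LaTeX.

Antiderivative: F(y) = \frac{- \sqrt{5} y^{2} \operatorname{atan}{\left(\frac{\sqrt{5} y}{5} \right)} - 5 y - 5 \sqrt{5} \operatorname{atan}{\left(\frac{\sqrt{5} y}{5} \right)}}{10 y^{2} + 50}; value = - \frac{\sqrt{5} \operatorname{atan}{\left(\frac{\sqrt{5}}{5} \right)}}{10} - \frac{1}{12}

A first test for any F(y): its y-derivative must equal f(y) identically.
F(y) = \frac{- \sqrt{5} y^{2} \operatorname{atan}{\left(\frac{\sqrt{5} y}{5} \right)} - 5 y - 5 \sqrt{5} \operatorname{atan}{\left(\frac{\sqrt{5} y}{5} \right)}}{10 y^{2} + 50} is an antiderivative of f.
Check: d/dy[\frac{- \sqrt{5} y^{2} \operatorname{atan}{\left(\frac{\sqrt{5} y}{5} \right)} - 5 y - 5 \sqrt{5} \operatorname{atan}{\left(\frac{\sqrt{5} y}{5} \right)}}{10 y^{2} + 50}] = - \frac{5}{y^{4} + 10 y^{2} + 25}, which equals f(y).
F(1) = - \frac{\sqrt{5} \operatorname{atan}{\left(\frac{\sqrt{5}}{5} \right)}}{10} - \frac{1}{12}; F(0) = 0.
Integral = F(1) - F(0) = - \frac{\sqrt{5} \operatorname{atan}{\left(\frac{\sqrt{5}}{5} \right)}}{10} - \frac{1}{12}.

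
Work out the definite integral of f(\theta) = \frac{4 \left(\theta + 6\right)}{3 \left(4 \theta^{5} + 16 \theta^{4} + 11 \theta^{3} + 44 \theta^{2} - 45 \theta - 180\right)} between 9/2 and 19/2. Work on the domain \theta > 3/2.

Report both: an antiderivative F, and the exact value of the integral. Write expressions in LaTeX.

Factor the denominator (3 \left(\theta + 4\right) \left(2 \theta - 3\right) \left(2 \theta + 3\right) \left(\theta^{2} + 5\right)) and decompose: f = \frac{4 \left(2 \theta - 29\right)}{1827 \left(\theta^{2} + 5\right)} - \frac{8}{145 \left(2 \theta + 3\right)} + \frac{40}{957 \left(2 \theta - 3\right)} + \frac{8}{3465 \left(\theta + 4\right)}; each piece integrates to a log, atan, or power term.
F(\theta) = \frac{20 \log{\left(\theta - \frac{3}{2} \right)}}{957} - \frac{4 \log{\left(\theta + \frac{3}{2} \right)}}{145} + \frac{8 \log{\left(\theta + 4 \right)}}{3465} + \frac{4 \log{\left(\theta^{2} + 5 \right)}}{1827} - \frac{4 \sqrt{5} \operatorname{atan}{\left(\frac{\sqrt{5} \theta}{5} \right)}}{315} is an antiderivative of f.
Check: d/d\theta[\frac{20 \log{\left(\theta - \frac{3}{2} \right)}}{957} - \frac{4 \log{\left(\theta + \frac{3}{2} \right)}}{145} + \frac{8 \log{\left(\theta + 4 \right)}}{3465} + \frac{4 \log{\left(\theta^{2} + 5 \right)}}{1827} - \frac{4 \sqrt{5} \operatorname{atan}{\left(\frac{\sqrt{5} \theta}{5} \right)}}{315}] = \frac{4 \theta + 24}{12 \theta^{5} + 48 \theta^{4} + 33 \theta^{3} + 132 \theta^{2} - 135 \theta - 540}, which equals f(\theta).
F(19/2) = - \frac{4 \log{\left(11 \right)}}{145} - \frac{4 \sqrt{5} \operatorname{atan}{\left(\frac{19 \sqrt{5}}{10} \right)}}{315} + \frac{8 \log{\left(\frac{27}{2} \right)}}{3465} + \frac{4 \log{\left(\frac{381}{4} \right)}}{1827} + \frac{20 \log{\left(8 \right)}}{957}; F(9/2) = - \frac{4 \log{\left(6 \right)}}{145} - \frac{4 \sqrt{5} \operatorname{atan}{\left(\frac{9 \sqrt{5}}{10} \right)}}{315} + \frac{8 \log{\left(\frac{17}{2} \right)}}{3465} + \frac{4 \log{\left(\frac{101}{4} \right)}}{1827} + \frac{20 \log{\left(3 \right)}}{957}.
Integral = F(19/2) - F(9/2) = - \frac{4 \log{\left(11 \right)}}{145} - \frac{4 \sqrt{5} \operatorname{atan}{\left(\frac{19 \sqrt{5}}{10} \right)}}{315} - \frac{20 \log{\left(3 \right)}}{957} - \frac{4 \log{\left(\frac{101}{4} \right)}}{1827} - \frac{8 \log{\left(\frac{17}{2} \right)}}{3465} + \frac{8 \log{\left(\frac{27}{2} \right)}}{3465} + \frac{4 \log{\left(\frac{381}{4} \right)}}{1827} + \frac{4 \sqrt{5} \operatorname{atan}{\left(\frac{9 \sqrt{5}}{10} \right)}}{315} + \frac{20 \log{\left(8 \right)}}{957} + \frac{4 \log{\left(6 \right)}}{145}.

Antiderivative: F(\theta) = \frac{20 \log{\left(\theta - \frac{3}{2} \right)}}{957} - \frac{4 \log{\left(\theta + \frac{3}{2} \right)}}{145} + \frac{8 \log{\left(\theta + 4 \right)}}{3465} + \frac{4 \log{\left(\theta^{2} + 5 \right)}}{1827} - \frac{4 \sqrt{5} \operatorname{atan}{\left(\frac{\sqrt{5} \theta}{5} \right)}}{315}; value = - \frac{4 \log{\left(11 \right)}}{145} - \frac{4 \sqrt{5} \operatorname{atan}{\left(\frac{19 \sqrt{5}}{10} \right)}}{315} - \frac{20 \log{\left(3 \right)}}{957} - \frac{4 \log{\left(\frac{101}{4} \right)}}{1827} - \frac{8 \log{\left(\frac{17}{2} \right)}}{3465} + \frac{8 \log{\left(\frac{27}{2} \right)}}{3465} + \frac{4 \log{\left(\frac{381}{4} \right)}}{1827} + \frac{4 \sqrt{5} \operatorname{atan}{\left(\frac{9 \sqrt{5}}{10} \right)}}{315} + \frac{20 \log{\left(8 \right)}}{957} + \frac{4 \log{\left(6 \right)}}{145}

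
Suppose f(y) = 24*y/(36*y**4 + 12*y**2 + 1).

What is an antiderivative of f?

An antiderivative is F(y) = -2/(3*(2*y**2 + 1/3)).

f matches the chain-rule pattern g'(h)*h' with inner function h(y) = 2*y**2 + 1/3; substituting u = h(y) collapses the integral.
Check: d/dy[-2/(3*(2*y**2 + 1/3))] = 24*y/(36*y**4 + 12*y**2 + 1) = f(y).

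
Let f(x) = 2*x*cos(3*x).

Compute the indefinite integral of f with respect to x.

Check any antiderivative F(x) by computing F'(x) and comparing it with f(x).
Check: d/dx[2*x*sin(3*x)/3 + 2*cos(3*x)/9] = 2*x*cos(3*x) = f(x).

F(x) = 2*x*sin(3*x)/3 + 2*cos(3*x)/9 + C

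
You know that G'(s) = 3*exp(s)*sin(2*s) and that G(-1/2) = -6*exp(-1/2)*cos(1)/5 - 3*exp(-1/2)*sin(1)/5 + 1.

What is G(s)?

A candidate passes only if d/ds[G] lands on the given G'(s) exactly.
A general antiderivative is 3*exp(s)*sin(2*s)/5 - 6*exp(s)*cos(2*s)/5 + C.
The condition gives C = -6*exp(-1/2)*cos(1)/5 - 3*exp(-1/2)*sin(1)/5 + 1 - (-6*exp(-1/2)*cos(1)/5 - 3*exp(-1/2)*sin(1)/5) = 1.
So G(s) = -(-3*exp(s)*sin(2*s) + 6*exp(s)*cos(2*s) - 5)/5.
Check: d/ds[-(-3*exp(s)*sin(2*s) + 6*exp(s)*cos(2*s) - 5)/5] = 3*exp(s)*sin(2*s) = G'(s).

G(s) = -(-3*exp(s)*sin(2*s) + 6*exp(s)*cos(2*s) - 5)/5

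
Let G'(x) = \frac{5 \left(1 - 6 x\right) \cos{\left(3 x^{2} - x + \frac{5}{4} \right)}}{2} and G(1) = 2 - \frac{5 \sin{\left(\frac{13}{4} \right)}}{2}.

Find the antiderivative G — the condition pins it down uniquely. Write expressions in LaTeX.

G(x) = 2 - \frac{5 \sin{\left(3 x^{2} - x + \frac{5}{4} \right)}}{2}

The substitution u = 3 x^{2} - x + \frac{5}{4} works: G'(x) is exactly (dG/du)*(du/dx) for that inner function.
A general antiderivative is - \frac{5 \sin{\left(3 x^{2} - x + \frac{5}{4} \right)}}{2} + C.
The condition gives C = 2 - \frac{5 \sin{\left(\frac{13}{4} \right)}}{2} - (- \frac{5 \sin{\left(\frac{13}{4} \right)}}{2}) = 2.
So G(x) = 2 - \frac{5 \sin{\left(3 x^{2} - x + \frac{5}{4} \right)}}{2}.
Check: d/dx[2 - \frac{5 \sin{\left(3 x^{2} - x + \frac{5}{4} \right)}}{2}] = - 15 x \cos{\left(3 x^{2} - x + \frac{5}{4} \right)} + \frac{5 \cos{\left(3 x^{2} - x + \frac{5}{4} \right)}}{2}, which equals G'(x).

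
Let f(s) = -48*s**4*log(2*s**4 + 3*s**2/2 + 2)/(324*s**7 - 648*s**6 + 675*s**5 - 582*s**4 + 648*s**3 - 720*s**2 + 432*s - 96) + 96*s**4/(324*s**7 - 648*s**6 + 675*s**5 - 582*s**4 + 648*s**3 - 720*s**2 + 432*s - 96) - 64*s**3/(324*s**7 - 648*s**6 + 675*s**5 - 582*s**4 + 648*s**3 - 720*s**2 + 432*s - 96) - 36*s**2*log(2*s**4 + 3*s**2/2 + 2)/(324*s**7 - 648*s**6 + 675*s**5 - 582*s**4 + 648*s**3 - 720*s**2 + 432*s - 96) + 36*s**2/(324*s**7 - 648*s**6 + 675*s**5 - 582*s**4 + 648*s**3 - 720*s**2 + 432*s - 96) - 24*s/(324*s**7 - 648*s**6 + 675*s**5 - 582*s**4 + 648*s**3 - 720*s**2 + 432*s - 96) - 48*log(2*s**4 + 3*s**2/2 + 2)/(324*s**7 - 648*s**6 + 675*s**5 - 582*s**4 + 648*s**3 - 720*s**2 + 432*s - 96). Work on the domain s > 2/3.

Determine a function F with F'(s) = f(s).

f has the shape u'v + uv' for u = 2/(3*(3*s - 2)**2) and v = log(2*s**4 + 3*s**2/2 + 2) — it is the derivative of the product u*v.
Check: d/ds[2*log(2*s**4 + 3*s**2/2 + 2)/(3*(3*s - 2)**2)] = (-48*s**4*log(2*s**4 + 3*s**2/2 + 2) + 96*s**4 - 64*s**3 - 36*s**2*log(2*s**4 + 3*s**2/2 + 2) + 36*s**2 - 24*s - 48*log(2*s**4 + 3*s**2/2 + 2))/(324*s**7 - 648*s**6 + 675*s**5 - 582*s**4 + 648*s**3 - 720*s**2 + 432*s - 96), which equals f(s).

An antiderivative is F(s) = 2*log(2*s**4 + 3*s**2/2 + 2)/(3*(3*s - 2)**2).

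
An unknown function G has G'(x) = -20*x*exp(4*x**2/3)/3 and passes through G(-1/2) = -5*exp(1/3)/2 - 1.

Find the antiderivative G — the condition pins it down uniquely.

G(x) = -5*exp(4*x**2/3)/2 - 1

G'(x) matches the chain-rule pattern g'(h)*h' with inner function h(x) = 4*x**2/3; substituting u = h(x) collapses the integral.
A general antiderivative is -5*exp(4*x**2/3)/2 + C.
The condition gives C = -5*exp(1/3)/2 - 1 - (-5*exp(1/3)/2) = -1.
So G(x) = -5*exp(4*x**2/3)/2 - 1.
Check: d/dx[-5*exp(4*x**2/3)/2 - 1] = -20*x*exp(4*x**2/3)/3 = G'(x).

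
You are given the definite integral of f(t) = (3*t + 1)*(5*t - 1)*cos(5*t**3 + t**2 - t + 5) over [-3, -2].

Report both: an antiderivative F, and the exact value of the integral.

Antiderivative: F(t) = sin(5*t**3 + t**2 - t + 5); value = sin(118) - sin(29)

The substitution u = 5*t**3 + t**2 - t + 5 works: f is exactly (dF/du)*(du/dt) for that inner function.
F(t) = sin(5*t**3 + t**2 - t + 5) is an antiderivative of f.
Check: d/dt[sin(5*t**3 + t**2 - t + 5)] = 15*t**2*cos(5*t**3 + t**2 - t + 5) + 2*t*cos(5*t**3 + t**2 - t + 5) - cos(5*t**3 + t**2 - t + 5), which equals f(t).
F(-2) = -sin(29); F(-3) = -sin(118).
Integral = F(-2) - F(-3) = sin(118) - sin(29).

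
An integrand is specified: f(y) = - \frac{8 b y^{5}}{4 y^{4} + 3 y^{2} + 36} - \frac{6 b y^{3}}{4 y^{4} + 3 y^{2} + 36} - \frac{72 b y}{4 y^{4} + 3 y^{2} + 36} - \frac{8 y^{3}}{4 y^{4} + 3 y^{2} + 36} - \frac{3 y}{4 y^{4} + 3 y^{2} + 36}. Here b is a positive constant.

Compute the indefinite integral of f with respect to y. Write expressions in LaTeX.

F(y) = - \frac{2 b y^{2} + \log{\left(\frac{2 y^{4}}{3} + \frac{y^{2}}{2} + 6 \right)}}{2} + C

Integrate term by term and add the pieces.
Check: d/dy[- \frac{2 b y^{2} + \log{\left(\frac{2 y^{4}}{3} + \frac{y^{2}}{2} + 6 \right)}}{2}] = \frac{- 8 b y^{5} - 6 b y^{3} - 72 b y - 8 y^{3} - 3 y}{4 y^{4} + 3 y^{2} + 36}, which equals f(y).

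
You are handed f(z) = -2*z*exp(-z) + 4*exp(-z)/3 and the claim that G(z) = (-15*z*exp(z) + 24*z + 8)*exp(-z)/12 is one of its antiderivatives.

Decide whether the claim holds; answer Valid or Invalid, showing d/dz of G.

Invalid: d/dz[G] - f = -5/4, which is not 0.

d/dz[G] = (-24*z - 15*exp(z) + 16)*exp(-z)/12
d/dz[G] - f(z) = -5/4 != 0.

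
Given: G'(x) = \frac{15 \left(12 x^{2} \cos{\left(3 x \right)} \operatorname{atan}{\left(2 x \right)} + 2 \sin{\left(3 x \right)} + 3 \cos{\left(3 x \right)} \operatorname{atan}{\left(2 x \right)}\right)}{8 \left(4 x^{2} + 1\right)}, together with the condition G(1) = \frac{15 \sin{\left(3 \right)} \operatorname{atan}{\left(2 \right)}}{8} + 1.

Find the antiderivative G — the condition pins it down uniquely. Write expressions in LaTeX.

G'(x) has the shape u'v + uv' for u = \frac{15 \operatorname{atan}{\left(2 x \right)}}{8} and v = \sin{\left(3 x \right)} — it is the derivative of the product u*v.
A general antiderivative is \frac{15 \sin{\left(3 x \right)} \operatorname{atan}{\left(2 x \right)}}{8} + C.
The condition gives C = \frac{15 \sin{\left(3 \right)} \operatorname{atan}{\left(2 \right)}}{8} + 1 - (\frac{15 \sin{\left(3 \right)} \operatorname{atan}{\left(2 \right)}}{8}) = 1.
So G(x) = \frac{15 \sin{\left(3 x \right)} \operatorname{atan}{\left(2 x \right)}}{8} + 1.
Check: d/dx[\frac{15 \sin{\left(3 x \right)} \operatorname{atan}{\left(2 x \right)}}{8} + 1] = \frac{180 x^{2} \cos{\left(3 x \right)} \operatorname{atan}{\left(2 x \right)} + 30 \sin{\left(3 x \right)} + 45 \cos{\left(3 x \right)} \operatorname{atan}{\left(2 x \right)}}{32 x^{2} + 8}, which equals G'(x).

G(x) = \frac{15 \sin{\left(3 x \right)} \operatorname{atan}{\left(2 x \right)}}{8} + 1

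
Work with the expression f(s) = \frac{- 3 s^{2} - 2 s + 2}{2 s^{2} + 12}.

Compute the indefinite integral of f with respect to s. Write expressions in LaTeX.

F(s) = - \frac{3 s}{2} - \frac{\log{\left(s^{2} + 6 \right)}}{2} + \frac{5 \sqrt{6} \operatorname{atan}{\left(\frac{\sqrt{6} s}{6} \right)}}{3} + C

A candidate is checked by its d/ds: the result must match f(s).
Check: d/ds[- \frac{3 s}{2} - \frac{\log{\left(s^{2} + 6 \right)}}{2} + \frac{5 \sqrt{6} \operatorname{atan}{\left(\frac{\sqrt{6} s}{6} \right)}}{3}] = \frac{- 3 s^{2} - 2 s + 2}{2 s^{2} + 12} = f(s).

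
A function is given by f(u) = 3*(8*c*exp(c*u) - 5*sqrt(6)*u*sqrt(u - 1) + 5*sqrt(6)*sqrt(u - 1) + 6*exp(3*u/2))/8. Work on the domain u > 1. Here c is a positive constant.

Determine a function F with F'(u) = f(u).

An antiderivative is F(u) = -2*(3*u/2 - 3/2)**(5/2)/3 + 3*exp(3*u/2)/2 + 3*exp(c*u).

Differentiate the proposed F(u) back; it has to land on f(u) exactly.
Check: d/du[-2*(3*u/2 - 3/2)**(5/2)/3 + 3*exp(3*u/2)/2 + 3*exp(c*u)] = 3*c*exp(c*u) - 15*sqrt(6)*u*sqrt(u - 1)/8 + 15*sqrt(6)*sqrt(u - 1)/8 + 9*exp(3*u/2)/4, which equals f(u).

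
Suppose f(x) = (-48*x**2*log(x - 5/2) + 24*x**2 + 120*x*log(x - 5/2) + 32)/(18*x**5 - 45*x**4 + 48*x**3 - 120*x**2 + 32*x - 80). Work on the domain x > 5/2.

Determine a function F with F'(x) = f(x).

f has the shape u'v + uv' for u = 2/(3*(x**2/2 + 2/3)) and v = log(x - 5/2) — it is the derivative of the product u*v.
Check: d/dx[4*log(x - 5/2)/(3*x**2 + 4)] = (-48*x**2*log(x - 5/2) + 24*x**2 + 120*x*log(x - 5/2) + 32)/(18*x**5 - 45*x**4 + 48*x**3 - 120*x**2 + 32*x - 80) = f(x).

An antiderivative is F(x) = 4*log(x - 5/2)/(3*x**2 + 4).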